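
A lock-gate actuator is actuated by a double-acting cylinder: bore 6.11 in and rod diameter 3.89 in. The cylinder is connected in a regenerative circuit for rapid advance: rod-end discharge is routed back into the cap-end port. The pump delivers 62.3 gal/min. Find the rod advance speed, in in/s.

In regeneration the rod-end outflow joins the pump flow into the cap end, so the net volume the pump must supply per unit advance equals the rod cross-section area.
Rod cross-section A_rod = π/4 × (3.89 in)² = 11.88 in^2
v = Q_pump / A_rod

v ≈ 20.2 in/s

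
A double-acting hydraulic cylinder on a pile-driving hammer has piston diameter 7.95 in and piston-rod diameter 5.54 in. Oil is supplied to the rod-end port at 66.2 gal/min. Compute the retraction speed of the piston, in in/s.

v ≈ 9.98 in/s

Rod-side annular area A_ann = π/4 × (7.95² − 5.54²) = 25.53 in^2
Flow into the rod-end port fills the annular volume.
v = Q / A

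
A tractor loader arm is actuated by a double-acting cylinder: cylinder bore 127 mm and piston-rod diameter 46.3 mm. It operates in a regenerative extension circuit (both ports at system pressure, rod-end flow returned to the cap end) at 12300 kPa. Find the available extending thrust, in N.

With equal pressure on both faces, forces on the annular region cancel; the net push is pressure × rod cross-section.
Rod cross-section A_rod = π/4 × (46.3 mm)² = 1684 mm^2
F = P × A_rod

F ≈ 20700 N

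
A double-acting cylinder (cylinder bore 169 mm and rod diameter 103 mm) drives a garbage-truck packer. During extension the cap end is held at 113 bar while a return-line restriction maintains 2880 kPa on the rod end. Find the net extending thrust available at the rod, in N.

Cap-side area A_cap = π/4 × (169 mm)² = 22430 mm^2
Rod-side annular area A_ann = π/4 × (169² − 103²) = 14100 mm^2
Net thrust = P_cap·A_cap − P_rod·A_ann = 2.535e5 N − 40610 N

F ≈ 2.13e5 N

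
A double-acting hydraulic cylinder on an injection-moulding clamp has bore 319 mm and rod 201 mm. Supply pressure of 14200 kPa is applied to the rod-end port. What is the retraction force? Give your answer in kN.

F ≈ 684 kN

Rod-side annular area A_ann = π/4 × (319² − 201²) = 48190 mm^2
On retraction the pressure acts on the annular area (bore minus rod).
F = P × A_ann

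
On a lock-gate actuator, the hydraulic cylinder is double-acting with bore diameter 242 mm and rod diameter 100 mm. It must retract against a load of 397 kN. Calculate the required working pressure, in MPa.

Rod-side annular area A_ann = π/4 × (242² − 100²) = 38140 mm^2
Retraction: pressure acts on the annular area.
P = F / A = 397 kN / A

P ≈ 10.4 MPa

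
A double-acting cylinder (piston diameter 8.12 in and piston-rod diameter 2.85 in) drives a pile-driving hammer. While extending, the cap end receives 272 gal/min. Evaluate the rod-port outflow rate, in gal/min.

Q_out ≈ 238 gal/min

Cap-side area A_cap = π/4 × (8.12 in)² = 51.78 in^2
Rod-side annular area A_ann = π/4 × (8.12² − 2.85²) = 45.41 in^2
Piston speed v = Q_in/A_cap; rod-end outflow Q_out = v × A_ann = Q_in × A_ann/A_cap.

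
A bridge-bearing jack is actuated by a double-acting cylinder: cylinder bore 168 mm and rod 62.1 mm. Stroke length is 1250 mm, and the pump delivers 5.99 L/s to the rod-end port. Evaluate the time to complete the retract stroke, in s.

Rod-side annular area A_ann = π/4 × (168² − 62.1²) = 19140 mm^2
Swept volume V = A × L; t = V / Q = A·L / Q

t ≈ 3.99 s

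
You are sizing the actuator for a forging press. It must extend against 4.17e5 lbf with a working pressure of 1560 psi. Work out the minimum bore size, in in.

Extension force acts on the full piston face: F = P × (π/4)D².
D = √(4F / (πP)) = √(4 × 4.17e5 lbf / (π × 1560 psi))

D ≈ 18.4 in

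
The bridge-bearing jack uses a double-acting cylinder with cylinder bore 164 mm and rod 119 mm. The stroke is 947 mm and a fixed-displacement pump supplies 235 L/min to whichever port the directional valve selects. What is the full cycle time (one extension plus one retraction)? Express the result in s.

Cap-side area A_cap = π/4 × (164 mm)² = 21120 mm^2
Rod-side annular area A_ann = π/4 × (164² − 119²) = 10000 mm^2
t_ext = A_cap·L/Q = 5.108 s
t_ret = A_ann·L/Q = 2.418 s
t_cycle = t_ext + t_ret

t ≈ 7.53 s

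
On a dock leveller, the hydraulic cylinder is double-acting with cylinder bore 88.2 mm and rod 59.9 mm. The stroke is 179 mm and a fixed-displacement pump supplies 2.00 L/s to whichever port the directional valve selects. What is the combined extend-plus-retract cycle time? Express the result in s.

t ≈ 0.841 s

Cap-side area A_cap = π/4 × (88.2 mm)² = 6110 mm^2
Rod-side annular area A_ann = π/4 × (88.2² − 59.9²) = 3292 mm^2
t_ext = A_cap·L/Q = 0.5468 s
t_ret = A_ann·L/Q = 0.2946 s
t_cycle = t_ext + t_ret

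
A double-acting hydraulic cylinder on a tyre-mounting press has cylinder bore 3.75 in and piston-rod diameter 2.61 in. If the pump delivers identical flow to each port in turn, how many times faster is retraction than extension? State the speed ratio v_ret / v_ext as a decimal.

v_ret/v_ext ≈ 1.94

Cap-side area A_cap = π/4 × (3.75 in)² = 11.04 in^2
Rod-side annular area A_ann = π/4 × (3.75² − 2.61²) = 5.694 in^2
For equal Q, v ∝ 1/A, so v_ret/v_ext = A_cap/A_ann.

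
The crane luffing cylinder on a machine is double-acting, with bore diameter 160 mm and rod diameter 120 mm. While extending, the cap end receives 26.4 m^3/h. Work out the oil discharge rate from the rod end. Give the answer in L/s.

Cap-side area A_cap = π/4 × (160 mm)² = 20110 mm^2
Rod-side annular area A_ann = π/4 × (160² − 120²) = 8796 mm^2
Piston speed v = Q_in/A_cap; rod-end outflow Q_out = v × A_ann = Q_in × A_ann/A_cap.

Q_out ≈ 3.21 L/s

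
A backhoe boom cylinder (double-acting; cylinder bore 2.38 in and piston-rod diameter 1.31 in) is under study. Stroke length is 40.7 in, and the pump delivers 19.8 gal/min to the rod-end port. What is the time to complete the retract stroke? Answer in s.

Rod-side annular area A_ann = π/4 × (2.38² − 1.31²) = 3.101 in^2
Swept volume V = A × L; t = V / Q = A·L / Q

t ≈ 1.66 s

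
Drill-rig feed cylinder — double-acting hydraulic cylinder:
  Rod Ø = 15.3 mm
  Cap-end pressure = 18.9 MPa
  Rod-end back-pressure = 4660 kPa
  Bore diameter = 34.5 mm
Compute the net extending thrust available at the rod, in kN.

F ≈ 14.2 kN

Cap-side area A_cap = π/4 × (34.5 mm)² = 934.8 mm^2
Rod-side annular area A_ann = π/4 × (34.5² − 15.3²) = 751.0 mm^2
Net thrust = P_cap·A_cap − P_rod·A_ann = 17.67 kN − 3.500 kN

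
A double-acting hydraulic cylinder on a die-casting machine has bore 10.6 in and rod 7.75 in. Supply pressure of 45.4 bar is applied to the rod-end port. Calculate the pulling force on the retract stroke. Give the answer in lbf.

Rod-side annular area A_ann = π/4 × (10.6² − 7.75²) = 41.07 in^2
On retraction the pressure acts on the annular area (bore minus rod).
F = P × A_ann

F ≈ 27000 lbf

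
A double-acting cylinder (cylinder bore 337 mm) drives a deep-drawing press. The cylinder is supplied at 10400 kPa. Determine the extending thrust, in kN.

Cap-side area A_cap = π/4 × (337 mm)² = 89200 mm^2
F = P × A_cap = 10400 kPa × A_cap

F ≈ 928 kN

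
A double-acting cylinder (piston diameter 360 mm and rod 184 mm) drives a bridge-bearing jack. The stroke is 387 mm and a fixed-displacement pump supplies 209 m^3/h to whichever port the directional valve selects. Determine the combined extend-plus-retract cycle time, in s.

t ≈ 1.18 s

Cap-side area A_cap = π/4 × (360 mm)² = 1.018e5 mm^2
Rod-side annular area A_ann = π/4 × (360² − 184²) = 75200 mm^2
t_ext = A_cap·L/Q = 0.6785 s
t_ret = A_ann·L/Q = 0.5013 s
t_cycle = t_ext + t_ret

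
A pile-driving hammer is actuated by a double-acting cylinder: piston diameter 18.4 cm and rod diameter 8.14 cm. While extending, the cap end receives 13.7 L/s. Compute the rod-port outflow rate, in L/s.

Q_out ≈ 11.0 L/s

Cap-side area A_cap = π/4 × (18.4 cm)² = 265.9 cm^2
Rod-side annular area A_ann = π/4 × (18.4² − 8.14²) = 213.9 cm^2
Piston speed v = Q_in/A_cap; rod-end outflow Q_out = v × A_ann = Q_in × A_ann/A_cap.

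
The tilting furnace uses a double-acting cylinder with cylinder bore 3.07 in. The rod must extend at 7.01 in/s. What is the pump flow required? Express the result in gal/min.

Cap-side area A_cap = π/4 × (3.07 in)² = 7.402 in^2
Q = A × v

Q ≈ 13.5 gal/min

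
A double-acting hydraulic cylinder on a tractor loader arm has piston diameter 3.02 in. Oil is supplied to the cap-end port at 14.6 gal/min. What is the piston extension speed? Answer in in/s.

v ≈ 7.85 in/s

Cap-side area A_cap = π/4 × (3.02 in)² = 7.163 in^2
v = Q / A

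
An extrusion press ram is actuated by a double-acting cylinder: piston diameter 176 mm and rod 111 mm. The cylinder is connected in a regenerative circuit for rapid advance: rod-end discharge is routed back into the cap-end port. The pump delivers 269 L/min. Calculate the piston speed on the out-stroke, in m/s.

v ≈ 0.463 m/s

In regeneration the rod-end outflow joins the pump flow into the cap end, so the net volume the pump must supply per unit advance equals the rod cross-section area.
Rod cross-section A_rod = π/4 × (111 mm)² = 9677 mm^2
v = Q_pump / A_rod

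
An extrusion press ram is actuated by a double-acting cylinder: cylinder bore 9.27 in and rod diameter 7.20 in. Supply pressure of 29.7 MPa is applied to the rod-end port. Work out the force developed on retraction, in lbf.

F ≈ 1.15e5 lbf

Rod-side annular area A_ann = π/4 × (9.27² − 7.20²) = 26.78 in^2
On retraction the pressure acts on the annular area (bore minus rod).
F = P × A_ann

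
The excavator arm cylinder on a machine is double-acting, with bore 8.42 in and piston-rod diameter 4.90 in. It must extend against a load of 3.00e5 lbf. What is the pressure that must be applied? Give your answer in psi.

Cap-side area A_cap = π/4 × (8.42 in)² = 55.68 in^2
P = F / A = 3.00e5 lbf / A

P ≈ 5390 psi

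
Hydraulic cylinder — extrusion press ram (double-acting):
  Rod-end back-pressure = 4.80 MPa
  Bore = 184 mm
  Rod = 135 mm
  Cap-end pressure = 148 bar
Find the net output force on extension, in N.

F ≈ 3.35e5 N

Cap-side area A_cap = π/4 × (184 mm)² = 26590 mm^2
Rod-side annular area A_ann = π/4 × (184² − 135²) = 12280 mm^2
Net thrust = P_cap·A_cap − P_rod·A_ann = 3.935e5 N − 58930 N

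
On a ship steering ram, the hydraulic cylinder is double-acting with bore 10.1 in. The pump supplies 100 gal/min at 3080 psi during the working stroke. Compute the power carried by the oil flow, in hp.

Hydraulic power = P × Q

W ≈ 180 hp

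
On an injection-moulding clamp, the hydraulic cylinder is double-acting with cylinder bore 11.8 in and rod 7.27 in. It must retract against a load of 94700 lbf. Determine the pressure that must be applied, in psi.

Rod-side annular area A_ann = π/4 × (11.8² − 7.27²) = 67.85 in^2
Retraction: pressure acts on the annular area.
P = F / A = 94700 lbf / A

P ≈ 1400 psi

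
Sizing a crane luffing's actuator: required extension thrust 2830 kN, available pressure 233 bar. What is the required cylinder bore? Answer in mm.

D ≈ 393 mm

Extension force acts on the full piston face: F = P × (π/4)D².
D = √(4F / (πP)) = √(4 × 2830 kN / (π × 233 bar))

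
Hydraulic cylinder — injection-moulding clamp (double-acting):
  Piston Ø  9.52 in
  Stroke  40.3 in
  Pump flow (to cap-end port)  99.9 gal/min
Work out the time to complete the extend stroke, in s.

t ≈ 7.46 s

Cap-side area A_cap = π/4 × (9.52 in)² = 71.18 in^2
Swept volume V = A × L; t = V / Q = A·L / Q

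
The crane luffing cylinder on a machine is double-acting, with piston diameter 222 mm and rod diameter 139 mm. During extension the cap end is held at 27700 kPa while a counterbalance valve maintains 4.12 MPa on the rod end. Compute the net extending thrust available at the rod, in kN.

Cap-side area A_cap = π/4 × (222 mm)² = 38710 mm^2
Rod-side annular area A_ann = π/4 × (222² − 139²) = 23530 mm^2
Net thrust = P_cap·A_cap − P_rod·A_ann = 1072 kN − 96.96 kN

F ≈ 975 kN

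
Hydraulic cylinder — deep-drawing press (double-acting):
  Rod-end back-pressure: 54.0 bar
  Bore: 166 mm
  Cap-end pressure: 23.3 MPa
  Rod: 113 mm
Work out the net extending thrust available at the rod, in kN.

F ≈ 442 kN

Cap-side area A_cap = π/4 × (166 mm)² = 21640 mm^2
Rod-side annular area A_ann = π/4 × (166² − 113²) = 11610 mm^2
Net thrust = P_cap·A_cap − P_rod·A_ann = 504.3 kN − 62.71 kN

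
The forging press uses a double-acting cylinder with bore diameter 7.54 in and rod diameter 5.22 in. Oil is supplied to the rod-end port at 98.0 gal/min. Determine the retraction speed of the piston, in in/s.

v ≈ 16.2 in/s

Rod-side annular area A_ann = π/4 × (7.54² − 5.22²) = 23.25 in^2
Flow into the rod-end port fills the annular volume.
v = Q / A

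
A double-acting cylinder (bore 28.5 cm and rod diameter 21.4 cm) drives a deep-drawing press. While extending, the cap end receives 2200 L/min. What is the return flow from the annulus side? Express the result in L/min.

Cap-side area A_cap = π/4 × (28.5 cm)² = 637.9 cm^2
Rod-side annular area A_ann = π/4 × (28.5² − 21.4²) = 278.3 cm^2
Piston speed v = Q_in/A_cap; rod-end outflow Q_out = v × A_ann = Q_in × A_ann/A_cap.

Q_out ≈ 960 L/min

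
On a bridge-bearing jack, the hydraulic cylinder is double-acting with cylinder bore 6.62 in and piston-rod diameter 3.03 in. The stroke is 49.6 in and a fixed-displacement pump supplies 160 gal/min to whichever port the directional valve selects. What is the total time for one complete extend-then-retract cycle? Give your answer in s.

Cap-side area A_cap = π/4 × (6.62 in)² = 34.42 in^2
Rod-side annular area A_ann = π/4 × (6.62² − 3.03²) = 27.21 in^2
t_ext = A_cap·L/Q = 2.771 s
t_ret = A_ann·L/Q = 2.191 s
t_cycle = t_ext + t_ret

t ≈ 4.96 s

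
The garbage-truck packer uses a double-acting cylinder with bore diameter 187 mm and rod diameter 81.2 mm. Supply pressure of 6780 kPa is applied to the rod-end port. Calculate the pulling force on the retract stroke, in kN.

F ≈ 151 kN

Rod-side annular area A_ann = π/4 × (187² − 81.2²) = 22290 mm^2
On retraction the pressure acts on the annular area (bore minus rod).
F = P × A_ann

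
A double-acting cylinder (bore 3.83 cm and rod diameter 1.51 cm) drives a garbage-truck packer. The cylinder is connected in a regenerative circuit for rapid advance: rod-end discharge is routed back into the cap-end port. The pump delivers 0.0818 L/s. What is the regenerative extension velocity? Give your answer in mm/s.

In regeneration the rod-end outflow joins the pump flow into the cap end, so the net volume the pump must supply per unit advance equals the rod cross-section area.
Rod cross-section A_rod = π/4 × (1.51 cm)² = 1.791 cm^2
v = Q_pump / A_rod

v ≈ 457 mm/s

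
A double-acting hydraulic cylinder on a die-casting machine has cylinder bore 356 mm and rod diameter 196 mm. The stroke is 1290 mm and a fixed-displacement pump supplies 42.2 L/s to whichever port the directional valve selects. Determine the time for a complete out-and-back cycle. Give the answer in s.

t ≈ 5.16 s

Cap-side area A_cap = π/4 × (356 mm)² = 99540 mm^2
Rod-side annular area A_ann = π/4 × (356² − 196²) = 69370 mm^2
t_ext = A_cap·L/Q = 3.043 s
t_ret = A_ann·L/Q = 2.120 s
t_cycle = t_ext + t_ret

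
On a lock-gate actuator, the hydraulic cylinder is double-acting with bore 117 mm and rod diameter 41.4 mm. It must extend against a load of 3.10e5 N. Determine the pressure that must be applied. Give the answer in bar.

Cap-side area A_cap = π/4 × (117 mm)² = 10750 mm^2
P = F / A = 3.10e5 N / A

P ≈ 288 bar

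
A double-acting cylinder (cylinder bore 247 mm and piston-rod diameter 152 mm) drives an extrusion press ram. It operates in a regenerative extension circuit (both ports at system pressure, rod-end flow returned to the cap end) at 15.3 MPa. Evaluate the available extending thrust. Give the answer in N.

F ≈ 2.78e5 N

With equal pressure on both faces, forces on the annular region cancel; the net push is pressure × rod cross-section.
Rod cross-section A_rod = π/4 × (152 mm)² = 18150 mm^2
F = P × A_rod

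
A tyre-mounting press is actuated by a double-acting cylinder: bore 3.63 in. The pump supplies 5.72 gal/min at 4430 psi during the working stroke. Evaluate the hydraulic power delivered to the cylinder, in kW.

W ≈ 11.0 kW

Hydraulic power = P × Q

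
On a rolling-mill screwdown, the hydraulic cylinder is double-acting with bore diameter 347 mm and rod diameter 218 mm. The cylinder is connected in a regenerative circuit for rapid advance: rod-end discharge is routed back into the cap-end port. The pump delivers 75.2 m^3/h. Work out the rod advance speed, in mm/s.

In regeneration the rod-end outflow joins the pump flow into the cap end, so the net volume the pump must supply per unit advance equals the rod cross-section area.
Rod cross-section A_rod = π/4 × (218 mm)² = 37330 mm^2
v = Q_pump / A_rod

v ≈ 560 mm/s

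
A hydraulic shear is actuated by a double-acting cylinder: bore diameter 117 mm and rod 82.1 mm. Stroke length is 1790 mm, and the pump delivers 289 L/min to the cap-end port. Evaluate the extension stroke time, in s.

Cap-side area A_cap = π/4 × (117 mm)² = 10750 mm^2
Swept volume V = A × L; t = V / Q = A·L / Q

t ≈ 4.00 s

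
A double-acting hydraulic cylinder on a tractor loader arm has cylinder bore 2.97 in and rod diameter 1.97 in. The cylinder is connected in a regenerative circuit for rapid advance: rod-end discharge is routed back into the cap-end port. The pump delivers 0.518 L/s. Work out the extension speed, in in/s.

v ≈ 10.4 in/s

In regeneration the rod-end outflow joins the pump flow into the cap end, so the net volume the pump must supply per unit advance equals the rod cross-section area.
Rod cross-section A_rod = π/4 × (1.97 in)² = 3.048 in^2
v = Q_pump / A_rod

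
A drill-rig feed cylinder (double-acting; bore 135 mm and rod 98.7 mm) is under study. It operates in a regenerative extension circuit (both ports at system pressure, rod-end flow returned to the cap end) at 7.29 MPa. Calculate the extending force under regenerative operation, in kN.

With equal pressure on both faces, forces on the annular region cancel; the net push is pressure × rod cross-section.
Rod cross-section A_rod = π/4 × (98.7 mm)² = 7651 mm^2
F = P × A_rod

F ≈ 55.8 kN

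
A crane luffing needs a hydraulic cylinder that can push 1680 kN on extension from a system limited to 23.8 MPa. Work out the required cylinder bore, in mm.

D ≈ 300 mm

Extension force acts on the full piston face: F = P × (π/4)D².
D = √(4F / (πP)) = √(4 × 1680 kN / (π × 23.8 MPa))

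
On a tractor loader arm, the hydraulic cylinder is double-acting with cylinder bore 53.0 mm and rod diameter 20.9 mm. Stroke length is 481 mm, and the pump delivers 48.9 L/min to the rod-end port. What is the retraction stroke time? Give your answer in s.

t ≈ 1.10 s

Rod-side annular area A_ann = π/4 × (53.0² − 20.9²) = 1863 mm^2
Swept volume V = A × L; t = V / Q = A·L / Q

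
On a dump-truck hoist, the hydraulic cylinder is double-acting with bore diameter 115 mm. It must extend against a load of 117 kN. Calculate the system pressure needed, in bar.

P ≈ 113 bar

Cap-side area A_cap = π/4 × (115 mm)² = 10390 mm^2
P = F / A = 117 kN / A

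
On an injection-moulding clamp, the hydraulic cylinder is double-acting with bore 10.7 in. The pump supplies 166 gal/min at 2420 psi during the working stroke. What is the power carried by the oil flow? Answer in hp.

W ≈ 234 hp

Hydraulic power = P × Q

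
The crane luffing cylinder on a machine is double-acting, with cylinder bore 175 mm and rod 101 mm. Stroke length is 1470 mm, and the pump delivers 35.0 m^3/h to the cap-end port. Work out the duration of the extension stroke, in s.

t ≈ 3.64 s

Cap-side area A_cap = π/4 × (175 mm)² = 24050 mm^2
Swept volume V = A × L; t = V / Q = A·L / Q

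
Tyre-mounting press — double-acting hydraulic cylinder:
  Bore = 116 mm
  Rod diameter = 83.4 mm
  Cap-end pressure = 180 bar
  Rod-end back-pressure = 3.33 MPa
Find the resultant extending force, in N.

Cap-side area A_cap = π/4 × (116 mm)² = 10570 mm^2
Rod-side annular area A_ann = π/4 × (116² − 83.4²) = 5105 mm^2
Net thrust = P_cap·A_cap − P_rod·A_ann = 1.902e5 N − 17000 N

F ≈ 1.73e5 N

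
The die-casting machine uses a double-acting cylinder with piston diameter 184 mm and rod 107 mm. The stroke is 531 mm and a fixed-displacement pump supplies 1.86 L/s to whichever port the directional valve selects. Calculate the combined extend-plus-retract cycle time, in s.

Cap-side area A_cap = π/4 × (184 mm)² = 26590 mm^2
Rod-side annular area A_ann = π/4 × (184² − 107²) = 17600 mm^2
t_ext = A_cap·L/Q = 7.591 s
t_ret = A_ann·L/Q = 5.024 s
t_cycle = t_ext + t_ret

t ≈ 12.6 s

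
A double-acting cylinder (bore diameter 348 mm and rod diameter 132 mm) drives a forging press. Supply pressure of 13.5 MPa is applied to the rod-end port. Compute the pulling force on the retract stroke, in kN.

Rod-side annular area A_ann = π/4 × (348² − 132²) = 81430 mm^2
On retraction the pressure acts on the annular area (bore minus rod).
F = P × A_ann

F ≈ 1100 kN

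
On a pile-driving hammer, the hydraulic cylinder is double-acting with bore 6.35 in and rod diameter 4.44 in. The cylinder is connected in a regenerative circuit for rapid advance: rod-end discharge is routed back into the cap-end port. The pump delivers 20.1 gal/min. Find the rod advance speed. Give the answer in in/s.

In regeneration the rod-end outflow joins the pump flow into the cap end, so the net volume the pump must supply per unit advance equals the rod cross-section area.
Rod cross-section A_rod = π/4 × (4.44 in)² = 15.48 in^2
v = Q_pump / A_rod

v ≈ 5.00 in/s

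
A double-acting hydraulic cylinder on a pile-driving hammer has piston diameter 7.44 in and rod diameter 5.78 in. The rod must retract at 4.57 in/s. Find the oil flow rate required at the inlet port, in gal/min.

Rod-side annular area A_ann = π/4 × (7.44² − 5.78²) = 17.24 in^2
Q = A × v

Q ≈ 20.5 gal/min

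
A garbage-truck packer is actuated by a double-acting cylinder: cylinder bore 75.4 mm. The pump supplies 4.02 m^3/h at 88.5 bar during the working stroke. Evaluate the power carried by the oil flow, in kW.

Hydraulic power = P × Q

W ≈ 9.88 kW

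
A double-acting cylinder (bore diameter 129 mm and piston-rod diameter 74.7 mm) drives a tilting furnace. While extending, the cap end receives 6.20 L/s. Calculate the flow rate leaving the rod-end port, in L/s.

Cap-side area A_cap = π/4 × (129 mm)² = 13070 mm^2
Rod-side annular area A_ann = π/4 × (129² − 74.7²) = 8687 mm^2
Piston speed v = Q_in/A_cap; rod-end outflow Q_out = v × A_ann = Q_in × A_ann/A_cap.

Q_out ≈ 4.12 L/s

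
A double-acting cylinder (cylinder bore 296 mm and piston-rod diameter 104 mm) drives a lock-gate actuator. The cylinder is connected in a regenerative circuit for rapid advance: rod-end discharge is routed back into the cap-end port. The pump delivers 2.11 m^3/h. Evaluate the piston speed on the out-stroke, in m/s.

v ≈ 0.0690 m/s

In regeneration the rod-end outflow joins the pump flow into the cap end, so the net volume the pump must supply per unit advance equals the rod cross-section area.
Rod cross-section A_rod = π/4 × (104 mm)² = 8495 mm^2
v = Q_pump / A_rod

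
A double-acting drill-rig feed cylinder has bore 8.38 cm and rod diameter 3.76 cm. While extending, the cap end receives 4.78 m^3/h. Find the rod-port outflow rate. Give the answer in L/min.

Q_out ≈ 63.6 L/min

Cap-side area A_cap = π/4 × (8.38 cm)² = 55.15 cm^2
Rod-side annular area A_ann = π/4 × (8.38² − 3.76²) = 44.05 cm^2
Piston speed v = Q_in/A_cap; rod-end outflow Q_out = v × A_ann = Q_in × A_ann/A_cap.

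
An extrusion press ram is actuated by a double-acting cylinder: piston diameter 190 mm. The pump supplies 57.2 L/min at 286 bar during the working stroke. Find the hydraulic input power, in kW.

W ≈ 27.3 kW

Hydraulic power = P × Q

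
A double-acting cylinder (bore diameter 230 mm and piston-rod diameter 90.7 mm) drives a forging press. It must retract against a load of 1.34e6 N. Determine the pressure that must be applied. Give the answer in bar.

P ≈ 382 bar

Rod-side annular area A_ann = π/4 × (230² − 90.7²) = 35090 mm^2
Retraction: pressure acts on the annular area.
P = F / A = 1.34e6 N / A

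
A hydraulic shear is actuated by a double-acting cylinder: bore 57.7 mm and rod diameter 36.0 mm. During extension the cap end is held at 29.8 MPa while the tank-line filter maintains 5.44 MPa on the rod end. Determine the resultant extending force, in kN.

Cap-side area A_cap = π/4 × (57.7 mm)² = 2615 mm^2
Rod-side annular area A_ann = π/4 × (57.7² − 36.0²) = 1597 mm^2
Net thrust = P_cap·A_cap − P_rod·A_ann = 77.92 kN − 8.687 kN

F ≈ 69.2 kN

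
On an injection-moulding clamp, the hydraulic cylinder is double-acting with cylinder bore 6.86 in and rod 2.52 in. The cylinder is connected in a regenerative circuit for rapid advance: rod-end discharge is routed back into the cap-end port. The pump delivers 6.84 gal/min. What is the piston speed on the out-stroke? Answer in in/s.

v ≈ 5.28 in/s

In regeneration the rod-end outflow joins the pump flow into the cap end, so the net volume the pump must supply per unit advance equals the rod cross-section area.
Rod cross-section A_rod = π/4 × (2.52 in)² = 4.988 in^2
v = Q_pump / A_rod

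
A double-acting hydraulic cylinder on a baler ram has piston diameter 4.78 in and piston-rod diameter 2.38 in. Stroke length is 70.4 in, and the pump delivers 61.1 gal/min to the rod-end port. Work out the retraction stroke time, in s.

t ≈ 4.04 s

Rod-side annular area A_ann = π/4 × (4.78² − 2.38²) = 13.50 in^2
Swept volume V = A × L; t = V / Q = A·L / Q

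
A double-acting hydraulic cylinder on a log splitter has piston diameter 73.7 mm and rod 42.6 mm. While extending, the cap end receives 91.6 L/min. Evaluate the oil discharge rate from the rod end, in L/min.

Cap-side area A_cap = π/4 × (73.7 mm)² = 4266 mm^2
Rod-side annular area A_ann = π/4 × (73.7² − 42.6²) = 2841 mm^2
Piston speed v = Q_in/A_cap; rod-end outflow Q_out = v × A_ann = Q_in × A_ann/A_cap.

Q_out ≈ 61.0 L/min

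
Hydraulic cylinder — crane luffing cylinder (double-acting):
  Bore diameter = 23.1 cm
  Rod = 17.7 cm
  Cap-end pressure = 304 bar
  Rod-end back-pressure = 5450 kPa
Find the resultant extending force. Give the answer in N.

Cap-side area A_cap = π/4 × (23.1 cm)² = 419.1 cm^2
Rod-side annular area A_ann = π/4 × (23.1² − 17.7²) = 173.0 cm^2
Net thrust = P_cap·A_cap − P_rod·A_ann = 1.274e6 N − 94310 N

F ≈ 1.18e6 N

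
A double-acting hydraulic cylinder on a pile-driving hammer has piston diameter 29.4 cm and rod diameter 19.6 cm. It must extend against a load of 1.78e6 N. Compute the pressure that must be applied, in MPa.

Cap-side area A_cap = π/4 × (29.4 cm)² = 678.9 cm^2
P = F / A = 1.78e6 N / A

P ≈ 26.2 MPa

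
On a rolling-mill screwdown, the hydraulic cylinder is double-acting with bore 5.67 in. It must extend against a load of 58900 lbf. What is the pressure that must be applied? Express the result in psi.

P ≈ 2330 psi

Cap-side area A_cap = π/4 × (5.67 in)² = 25.25 in^2
P = F / A = 58900 lbf / A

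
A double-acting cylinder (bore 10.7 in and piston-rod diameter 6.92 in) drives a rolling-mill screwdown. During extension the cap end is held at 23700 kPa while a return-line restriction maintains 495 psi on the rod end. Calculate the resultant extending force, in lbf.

F ≈ 2.83e5 lbf

Cap-side area A_cap = π/4 × (10.7 in)² = 89.92 in^2
Rod-side annular area A_ann = π/4 × (10.7² − 6.92²) = 52.31 in^2
Net thrust = P_cap·A_cap − P_rod·A_ann = 3.091e5 lbf − 25890 lbf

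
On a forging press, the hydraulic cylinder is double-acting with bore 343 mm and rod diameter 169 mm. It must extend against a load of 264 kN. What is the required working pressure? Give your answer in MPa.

Cap-side area A_cap = π/4 × (343 mm)² = 92400 mm^2
P = F / A = 264 kN / A

P ≈ 2.86 MPa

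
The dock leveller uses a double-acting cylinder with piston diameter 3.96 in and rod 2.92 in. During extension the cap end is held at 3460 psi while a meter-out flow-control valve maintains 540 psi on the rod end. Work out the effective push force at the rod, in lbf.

Cap-side area A_cap = π/4 × (3.96 in)² = 12.32 in^2
Rod-side annular area A_ann = π/4 × (3.96² − 2.92²) = 5.620 in^2
Net thrust = P_cap·A_cap − P_rod·A_ann = 42610 lbf − 3035 lbf

F ≈ 39600 lbf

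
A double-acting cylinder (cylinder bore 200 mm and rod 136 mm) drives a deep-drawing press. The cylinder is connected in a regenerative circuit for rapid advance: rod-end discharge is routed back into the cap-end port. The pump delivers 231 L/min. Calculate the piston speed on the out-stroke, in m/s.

v ≈ 0.265 m/s

In regeneration the rod-end outflow joins the pump flow into the cap end, so the net volume the pump must supply per unit advance equals the rod cross-section area.
Rod cross-section A_rod = π/4 × (136 mm)² = 14530 mm^2
v = Q_pump / A_rod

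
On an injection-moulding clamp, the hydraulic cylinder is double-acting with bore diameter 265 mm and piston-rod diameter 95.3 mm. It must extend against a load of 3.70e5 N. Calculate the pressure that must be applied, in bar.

Cap-side area A_cap = π/4 × (265 mm)² = 55150 mm^2
P = F / A = 3.70e5 N / A

P ≈ 67.1 bar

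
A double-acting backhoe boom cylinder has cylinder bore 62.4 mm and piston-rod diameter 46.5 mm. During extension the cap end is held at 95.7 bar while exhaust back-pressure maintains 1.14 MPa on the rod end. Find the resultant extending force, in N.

Cap-side area A_cap = π/4 × (62.4 mm)² = 3058 mm^2
Rod-side annular area A_ann = π/4 × (62.4² − 46.5²) = 1360 mm^2
Net thrust = P_cap·A_cap − P_rod·A_ann = 29270 N − 1550 N

F ≈ 27700 N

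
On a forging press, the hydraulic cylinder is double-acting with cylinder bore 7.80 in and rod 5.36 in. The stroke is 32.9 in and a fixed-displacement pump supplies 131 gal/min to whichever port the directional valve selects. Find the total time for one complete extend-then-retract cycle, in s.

t ≈ 4.76 s

Cap-side area A_cap = π/4 × (7.80 in)² = 47.78 in^2
Rod-side annular area A_ann = π/4 × (7.80² − 5.36²) = 25.22 in^2
t_ext = A_cap·L/Q = 3.117 s
t_ret = A_ann·L/Q = 1.645 s
t_cycle = t_ext + t_ret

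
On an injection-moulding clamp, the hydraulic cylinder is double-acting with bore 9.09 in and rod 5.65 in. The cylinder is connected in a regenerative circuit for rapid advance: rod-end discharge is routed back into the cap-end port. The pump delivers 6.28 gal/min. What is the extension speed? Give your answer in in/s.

v ≈ 0.964 in/s

In regeneration the rod-end outflow joins the pump flow into the cap end, so the net volume the pump must supply per unit advance equals the rod cross-section area.
Rod cross-section A_rod = π/4 × (5.65 in)² = 25.07 in^2
v = Q_pump / A_rod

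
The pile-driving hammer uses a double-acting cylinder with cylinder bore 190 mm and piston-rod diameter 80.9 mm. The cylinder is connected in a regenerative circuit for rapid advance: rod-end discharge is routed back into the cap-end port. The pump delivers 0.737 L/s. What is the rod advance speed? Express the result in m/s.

In regeneration the rod-end outflow joins the pump flow into the cap end, so the net volume the pump must supply per unit advance equals the rod cross-section area.
Rod cross-section A_rod = π/4 × (80.9 mm)² = 5140 mm^2
v = Q_pump / A_rod

v ≈ 0.143 m/s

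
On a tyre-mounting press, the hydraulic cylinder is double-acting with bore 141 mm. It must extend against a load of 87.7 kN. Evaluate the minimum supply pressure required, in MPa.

Cap-side area A_cap = π/4 × (141 mm)² = 15610 mm^2
P = F / A = 87.7 kN / A

P ≈ 5.62 MPa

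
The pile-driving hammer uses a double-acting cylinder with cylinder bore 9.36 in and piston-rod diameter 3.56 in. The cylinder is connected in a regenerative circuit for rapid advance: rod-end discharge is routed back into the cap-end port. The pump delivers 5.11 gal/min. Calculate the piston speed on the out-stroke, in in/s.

v ≈ 1.98 in/s

In regeneration the rod-end outflow joins the pump flow into the cap end, so the net volume the pump must supply per unit advance equals the rod cross-section area.
Rod cross-section A_rod = π/4 × (3.56 in)² = 9.954 in^2
v = Q_pump / A_rod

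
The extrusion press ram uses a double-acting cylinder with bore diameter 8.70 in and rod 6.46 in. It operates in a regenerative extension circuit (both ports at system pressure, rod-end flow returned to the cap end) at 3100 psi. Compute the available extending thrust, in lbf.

With equal pressure on both faces, forces on the annular region cancel; the net push is pressure × rod cross-section.
Rod cross-section A_rod = π/4 × (6.46 in)² = 32.78 in^2
F = P × A_rod

F ≈ 1.02e5 lbf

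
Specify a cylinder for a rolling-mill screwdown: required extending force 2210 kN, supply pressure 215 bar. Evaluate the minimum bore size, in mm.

D ≈ 362 mm

Extension force acts on the full piston face: F = P × (π/4)D².
D = √(4F / (πP)) = √(4 × 2210 kN / (π × 215 bar))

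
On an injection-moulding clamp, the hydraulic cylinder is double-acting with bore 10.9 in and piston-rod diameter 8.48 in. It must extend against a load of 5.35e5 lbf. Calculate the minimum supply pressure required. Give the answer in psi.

Cap-side area A_cap = π/4 × (10.9 in)² = 93.31 in^2
P = F / A = 5.35e5 lbf / A

P ≈ 5730 psi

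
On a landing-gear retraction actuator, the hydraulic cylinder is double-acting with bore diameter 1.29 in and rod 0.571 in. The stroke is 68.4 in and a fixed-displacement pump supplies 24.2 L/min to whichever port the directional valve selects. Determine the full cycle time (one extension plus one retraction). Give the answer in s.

Cap-side area A_cap = π/4 × (1.29 in)² = 1.307 in^2
Rod-side annular area A_ann = π/4 × (1.29² − 0.571²) = 1.051 in^2
t_ext = A_cap·L/Q = 3.632 s
t_ret = A_ann·L/Q = 2.921 s
t_cycle = t_ext + t_ret

t ≈ 6.55 s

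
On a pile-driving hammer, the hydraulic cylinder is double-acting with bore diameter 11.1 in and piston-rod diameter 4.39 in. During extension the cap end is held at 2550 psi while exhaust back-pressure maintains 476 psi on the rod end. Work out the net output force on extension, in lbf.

Cap-side area A_cap = π/4 × (11.1 in)² = 96.77 in^2
Rod-side annular area A_ann = π/4 × (11.1² − 4.39²) = 81.63 in^2
Net thrust = P_cap·A_cap − P_rod·A_ann = 2.468e5 lbf − 38860 lbf

F ≈ 2.08e5 lbf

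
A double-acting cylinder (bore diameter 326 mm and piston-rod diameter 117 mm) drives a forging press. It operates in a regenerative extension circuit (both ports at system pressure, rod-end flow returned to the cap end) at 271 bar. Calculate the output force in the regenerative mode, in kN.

F ≈ 291 kN

With equal pressure on both faces, forces on the annular region cancel; the net push is pressure × rod cross-section.
Rod cross-section A_rod = π/4 × (117 mm)² = 10750 mm^2
F = P × A_rod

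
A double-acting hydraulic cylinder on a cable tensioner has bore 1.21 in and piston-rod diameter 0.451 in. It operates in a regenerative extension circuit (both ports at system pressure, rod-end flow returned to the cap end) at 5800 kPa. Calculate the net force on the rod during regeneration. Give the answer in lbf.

With equal pressure on both faces, forces on the annular region cancel; the net push is pressure × rod cross-section.
Rod cross-section A_rod = π/4 × (0.451 in)² = 0.1598 in^2
F = P × A_rod

F ≈ 134 lbf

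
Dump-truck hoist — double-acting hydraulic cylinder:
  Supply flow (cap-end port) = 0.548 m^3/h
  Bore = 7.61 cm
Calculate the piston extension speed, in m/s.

v ≈ 0.0335 m/s

Cap-side area A_cap = π/4 × (7.61 cm)² = 45.48 cm^2
v = Q / A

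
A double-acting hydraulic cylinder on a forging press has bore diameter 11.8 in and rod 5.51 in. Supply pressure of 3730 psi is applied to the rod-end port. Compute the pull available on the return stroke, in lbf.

Rod-side annular area A_ann = π/4 × (11.8² − 5.51²) = 85.51 in^2
On retraction the pressure acts on the annular area (bore minus rod).
F = P × A_ann

F ≈ 3.19e5 lbf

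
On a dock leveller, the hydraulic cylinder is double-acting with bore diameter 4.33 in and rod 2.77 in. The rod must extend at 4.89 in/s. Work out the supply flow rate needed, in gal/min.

Cap-side area A_cap = π/4 × (4.33 in)² = 14.73 in^2
Q = A × v

Q ≈ 18.7 gal/min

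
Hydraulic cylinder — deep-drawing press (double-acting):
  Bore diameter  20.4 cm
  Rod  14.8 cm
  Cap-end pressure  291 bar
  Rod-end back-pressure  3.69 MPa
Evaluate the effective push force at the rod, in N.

Cap-side area A_cap = π/4 × (20.4 cm)² = 326.9 cm^2
Rod-side annular area A_ann = π/4 × (20.4² − 14.8²) = 154.8 cm^2
Net thrust = P_cap·A_cap − P_rod·A_ann = 9.511e5 N − 57130 N

F ≈ 8.94e5 N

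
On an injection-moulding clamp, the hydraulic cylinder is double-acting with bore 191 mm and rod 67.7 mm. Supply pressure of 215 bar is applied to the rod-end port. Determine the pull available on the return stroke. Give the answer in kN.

F ≈ 539 kN

Rod-side annular area A_ann = π/4 × (191² − 67.7²) = 25050 mm^2
On retraction the pressure acts on the annular area (bore minus rod).
F = P × A_ann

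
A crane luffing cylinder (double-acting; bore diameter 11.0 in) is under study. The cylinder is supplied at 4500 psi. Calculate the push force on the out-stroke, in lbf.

F ≈ 4.28e5 lbf

Cap-side area A_cap = π/4 × (11.0 in)² = 95.03 in^2
F = P × A_cap = 4500 psi × A_cap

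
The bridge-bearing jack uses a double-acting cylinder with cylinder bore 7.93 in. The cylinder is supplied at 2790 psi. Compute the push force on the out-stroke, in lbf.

F ≈ 1.38e5 lbf

Cap-side area A_cap = π/4 × (7.93 in)² = 49.39 in^2
F = P × A_cap = 2790 psi × A_cap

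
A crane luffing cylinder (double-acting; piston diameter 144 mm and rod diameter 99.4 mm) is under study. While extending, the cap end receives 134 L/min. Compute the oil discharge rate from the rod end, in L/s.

Cap-side area A_cap = π/4 × (144 mm)² = 16290 mm^2
Rod-side annular area A_ann = π/4 × (144² − 99.4²) = 8526 mm^2
Piston speed v = Q_in/A_cap; rod-end outflow Q_out = v × A_ann = Q_in × A_ann/A_cap.

Q_out ≈ 1.17 L/s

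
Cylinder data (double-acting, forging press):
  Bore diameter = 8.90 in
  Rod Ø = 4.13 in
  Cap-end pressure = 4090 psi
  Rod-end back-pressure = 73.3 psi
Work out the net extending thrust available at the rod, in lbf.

F ≈ 2.51e5 lbf

Cap-side area A_cap = π/4 × (8.90 in)² = 62.21 in^2
Rod-side annular area A_ann = π/4 × (8.90² − 4.13²) = 48.81 in^2
Net thrust = P_cap·A_cap − P_rod·A_ann = 2.544e5 lbf − 3578 lbf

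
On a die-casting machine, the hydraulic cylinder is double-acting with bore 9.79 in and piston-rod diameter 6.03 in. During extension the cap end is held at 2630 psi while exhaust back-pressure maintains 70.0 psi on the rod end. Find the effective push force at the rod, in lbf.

F ≈ 1.95e5 lbf

Cap-side area A_cap = π/4 × (9.79 in)² = 75.28 in^2
Rod-side annular area A_ann = π/4 × (9.79² − 6.03²) = 46.72 in^2
Net thrust = P_cap·A_cap − P_rod·A_ann = 1.980e5 lbf − 3270 lbf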